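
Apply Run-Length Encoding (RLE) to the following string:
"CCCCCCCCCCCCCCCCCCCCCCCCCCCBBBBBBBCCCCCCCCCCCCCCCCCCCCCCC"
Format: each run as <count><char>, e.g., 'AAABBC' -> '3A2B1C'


Scanning runs left to right:
  i=0: run of 'C' x 27 -> '27C'
  i=27: run of 'B' x 7 -> '7B'
  i=34: run of 'C' x 23 -> '23C'

RLE = 27C7B23C


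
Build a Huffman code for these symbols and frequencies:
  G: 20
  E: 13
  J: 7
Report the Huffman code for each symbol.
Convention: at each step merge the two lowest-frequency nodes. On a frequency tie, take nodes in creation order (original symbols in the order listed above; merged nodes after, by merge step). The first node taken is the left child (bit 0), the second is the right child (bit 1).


Huffman tree construction:
Step 1: Merge J(7) + E(13) = 20
Step 2: Merge G(20) + (J+E)(20) = 40
Read each symbol's code off the tree from the root (left child = 0, right child = 1).

Codes:
  G: 0 (length 1)
  E: 11 (length 2)
  J: 10 (length 2)
Average code length: 60/40 = 1.5000 bits/symbol


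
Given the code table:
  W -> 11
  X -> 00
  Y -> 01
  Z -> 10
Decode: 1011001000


Decoding:
10 -> Z
11 -> W
00 -> X
10 -> Z
00 -> X


Result: ZWXZX


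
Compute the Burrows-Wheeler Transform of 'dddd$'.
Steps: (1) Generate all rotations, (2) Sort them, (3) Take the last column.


Rotations (sorted):
  0: $dddd -> last char: d
  1: d$ddd -> last char: d
  2: dd$dd -> last char: d
  3: ddd$d -> last char: d
  4: dddd$ -> last char: $


BWT = dddd$


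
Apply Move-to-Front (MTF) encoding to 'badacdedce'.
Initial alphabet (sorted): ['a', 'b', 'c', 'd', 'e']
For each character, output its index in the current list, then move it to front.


MTF encoding:
'b': index 1 in ['a', 'b', 'c', 'd', 'e'] -> ['b', 'a', 'c', 'd', 'e']
'a': index 1 in ['b', 'a', 'c', 'd', 'e'] -> ['a', 'b', 'c', 'd', 'e']
'd': index 3 in ['a', 'b', 'c', 'd', 'e'] -> ['d', 'a', 'b', 'c', 'e']
'a': index 1 in ['d', 'a', 'b', 'c', 'e'] -> ['a', 'd', 'b', 'c', 'e']
'c': index 3 in ['a', 'd', 'b', 'c', 'e'] -> ['c', 'a', 'd', 'b', 'e']
'd': index 2 in ['c', 'a', 'd', 'b', 'e'] -> ['d', 'c', 'a', 'b', 'e']
'e': index 4 in ['d', 'c', 'a', 'b', 'e'] -> ['e', 'd', 'c', 'a', 'b']
'd': index 1 in ['e', 'd', 'c', 'a', 'b'] -> ['d', 'e', 'c', 'a', 'b']
'c': index 2 in ['d', 'e', 'c', 'a', 'b'] -> ['c', 'd', 'e', 'a', 'b']
'e': index 2 in ['c', 'd', 'e', 'a', 'b'] -> ['e', 'c', 'd', 'a', 'b']


Output: [1, 1, 3, 1, 3, 2, 4, 1, 2, 2]


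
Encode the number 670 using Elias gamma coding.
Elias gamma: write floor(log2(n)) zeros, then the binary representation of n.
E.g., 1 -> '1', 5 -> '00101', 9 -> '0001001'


num_bits = floor(log2(670)) + 1 = 10
leading_zeros = num_bits - 1 = 9
binary(670) = 1010011110

Elias gamma(670) = '000000000' + '1010011110' = 0000000001010011110 (19 bits)


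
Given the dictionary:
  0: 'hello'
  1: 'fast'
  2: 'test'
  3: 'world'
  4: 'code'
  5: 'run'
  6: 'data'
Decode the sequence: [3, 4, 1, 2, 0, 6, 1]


Look up each index in the dictionary:
  3 -> 'world'
  4 -> 'code'
  1 -> 'fast'
  2 -> 'test'
  0 -> 'hello'
  6 -> 'data'
  1 -> 'fast'

Decoded: "world code fast test hello data fast"


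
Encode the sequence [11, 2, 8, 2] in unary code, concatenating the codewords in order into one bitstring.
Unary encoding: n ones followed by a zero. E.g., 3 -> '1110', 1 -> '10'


Encode each number as n ones followed by a terminating 0:
  11 -> 111111111110 (12 bits)
  2 -> 110 (3 bits)
  8 -> 111111110 (9 bits)
  2 -> 110 (3 bits)
Total length = 12 + 3 + 9 + 3 = 27 bits.

Unary([11, 2, 8, 2]) = 111111111110110111111110110 (27 bits)


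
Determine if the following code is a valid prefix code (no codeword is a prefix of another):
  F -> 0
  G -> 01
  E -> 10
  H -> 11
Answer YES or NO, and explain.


Checking each pair (does one codeword prefix another?):
  F='0' vs G='01': prefix -- VIOLATION

NO -- this is NOT a valid prefix code. F (0) is a prefix of G (01).


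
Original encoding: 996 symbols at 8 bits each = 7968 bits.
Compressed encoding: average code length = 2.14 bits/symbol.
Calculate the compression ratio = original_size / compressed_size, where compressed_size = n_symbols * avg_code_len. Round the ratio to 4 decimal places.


original_size = n_symbols * orig_bits = 996 * 8 = 7968 bits
compressed_size = n_symbols * avg_code_len = 996 * 2.14 = 2131.44 bits
ratio = original_size / compressed_size = 7968 / 2131.44 = 3.7383

Compression ratio = 3.7383


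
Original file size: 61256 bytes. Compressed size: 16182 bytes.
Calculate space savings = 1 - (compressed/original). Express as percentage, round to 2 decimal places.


ratio = compressed/original = 16182/61256 = 0.26417
savings = 1 - ratio = 1 - 0.26417 = 0.73583
as a percentage: 0.73583 * 100 = 73.58%

Space savings = 1 - 16182/61256 = 73.58%


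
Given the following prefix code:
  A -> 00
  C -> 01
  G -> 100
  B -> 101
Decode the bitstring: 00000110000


Decoding step by step:
Bits 00 -> A
Bits 00 -> A
Bits 01 -> C
Bits 100 -> G
Bits 00 -> A


Decoded message: AACGA


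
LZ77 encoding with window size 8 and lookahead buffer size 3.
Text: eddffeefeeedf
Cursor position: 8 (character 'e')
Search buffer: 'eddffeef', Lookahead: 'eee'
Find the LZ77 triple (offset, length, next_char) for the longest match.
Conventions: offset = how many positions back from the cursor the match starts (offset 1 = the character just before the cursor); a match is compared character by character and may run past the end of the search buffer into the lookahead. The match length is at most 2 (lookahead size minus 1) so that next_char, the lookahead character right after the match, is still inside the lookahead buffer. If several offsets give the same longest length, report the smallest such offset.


Try each offset into the search buffer:
  offset=1 (pos 7, char 'f'): match length 0
  offset=2 (pos 6, char 'e'): match length 1
  offset=3 (pos 5, char 'e'): match length 2
  offset=4 (pos 4, char 'f'): match length 0
  offset=5 (pos 3, char 'f'): match length 0
  offset=6 (pos 2, char 'd'): match length 0
  offset=7 (pos 1, char 'd'): match length 0
  offset=8 (pos 0, char 'e'): match length 1
Longest match has length 2 at offset 3.
next_char = character at position 8 + 2 = 10 -> 'e'

Best match: offset=3, length=2 (matching 'ee' starting at position 5)
LZ77 triple: (3, 2, 'e')


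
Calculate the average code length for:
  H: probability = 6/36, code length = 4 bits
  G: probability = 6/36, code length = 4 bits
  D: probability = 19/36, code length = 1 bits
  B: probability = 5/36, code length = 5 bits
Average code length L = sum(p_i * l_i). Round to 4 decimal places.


Weighted contributions p_i * l_i:
  H: (6/36) * 4 = 24/36
  G: (6/36) * 4 = 24/36
  D: (19/36) * 1 = 19/36
  B: (5/36) * 5 = 25/36
Sum = (24 + 24 + 19 + 25)/36 = 92/36

L = 92/36 = 2.5556 bits/symbol


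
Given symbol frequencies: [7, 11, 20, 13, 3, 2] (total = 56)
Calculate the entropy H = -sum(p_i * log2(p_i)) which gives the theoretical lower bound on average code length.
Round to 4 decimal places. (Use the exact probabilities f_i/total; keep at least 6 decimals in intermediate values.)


Per-symbol terms -p_i * log2(p_i) with p_i = f_i/56:
  p = 7/56 = 0.125000: log2(p) = -3.000000, -p*log2(p) = 0.375000
  p = 11/56 = 0.196429: log2(p) = -2.347923, -p*log2(p) = 0.461199
  p = 20/56 = 0.357143: log2(p) = -1.485427, -p*log2(p) = 0.530510
  p = 13/56 = 0.232143: log2(p) = -2.106915, -p*log2(p) = 0.489105
  p = 3/56 = 0.053571: log2(p) = -4.222392, -p*log2(p) = 0.226200
  p = 2/56 = 0.035714: log2(p) = -4.807355, -p*log2(p) = 0.171691
H = 0.375000 + 0.461199 + 0.530510 + 0.489105 + 0.226200 + 0.171691 = 2.253705

H = 2.2537 bits/symbol


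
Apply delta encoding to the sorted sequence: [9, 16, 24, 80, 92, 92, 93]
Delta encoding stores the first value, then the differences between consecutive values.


First value: 9
Deltas:
  16 - 9 = 7
  24 - 16 = 8
  80 - 24 = 56
  92 - 80 = 12
  92 - 92 = 0
  93 - 92 = 1


Delta encoded: [9, 7, 8, 56, 12, 0, 1]


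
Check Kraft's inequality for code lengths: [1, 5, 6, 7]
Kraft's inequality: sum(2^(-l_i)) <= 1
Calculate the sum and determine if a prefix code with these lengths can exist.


Sum = 2^(-1) + 2^(-5) + 2^(-6) + 2^(-7)
    = 0.5 + 0.03125 + 0.015625 + 0.0078125
    = 71/128 = 0.5546875
Since 0.5546875 <= 1, Kraft's inequality IS satisfied.
A prefix code with these lengths CAN exist.

Kraft sum = 0.5546875. Satisfied.


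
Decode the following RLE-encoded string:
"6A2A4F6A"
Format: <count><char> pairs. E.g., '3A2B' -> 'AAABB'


Expanding each <count><char> pair:
  6A -> 'AAAAAA'
  2A -> 'AA'
  4F -> 'FFFF'
  6A -> 'AAAAAA'

Decoded = AAAAAAAAFFFFAAAAAA


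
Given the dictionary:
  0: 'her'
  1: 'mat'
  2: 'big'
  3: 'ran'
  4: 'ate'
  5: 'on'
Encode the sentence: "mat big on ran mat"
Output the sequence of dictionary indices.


Look up each word in the dictionary:
  'mat' -> 1
  'big' -> 2
  'on' -> 5
  'ran' -> 3
  'mat' -> 1

Encoded: [1, 2, 5, 3, 1]


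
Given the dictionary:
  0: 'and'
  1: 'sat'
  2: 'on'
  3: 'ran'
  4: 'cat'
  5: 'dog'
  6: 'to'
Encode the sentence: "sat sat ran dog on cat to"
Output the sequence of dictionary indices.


Look up each word in the dictionary:
  'sat' -> 1
  'sat' -> 1
  'ran' -> 3
  'dog' -> 5
  'on' -> 2
  'cat' -> 4
  'to' -> 6

Encoded: [1, 1, 3, 5, 2, 4, 6]


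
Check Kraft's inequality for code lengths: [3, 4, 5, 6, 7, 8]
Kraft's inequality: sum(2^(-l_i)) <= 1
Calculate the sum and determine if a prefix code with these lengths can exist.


Sum = 2^(-3) + 2^(-4) + 2^(-5) + 2^(-6) + 2^(-7) + 2^(-8)
    = 0.125 + 0.0625 + 0.03125 + 0.015625 + 0.0078125 + 0.00390625
    = 63/256 = 0.24609375
Since 0.24609375 <= 1, Kraft's inequality IS satisfied.
A prefix code with these lengths CAN exist.

Kraft sum = 0.24609375. Satisfied.


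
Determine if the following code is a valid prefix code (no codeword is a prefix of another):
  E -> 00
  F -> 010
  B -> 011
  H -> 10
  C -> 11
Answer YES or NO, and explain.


Checking each pair (does one codeword prefix another?):
  E='00' vs F='010': no prefix
  E='00' vs B='011': no prefix
  E='00' vs H='10': no prefix
  E='00' vs C='11': no prefix
  F='010' vs E='00': no prefix
  F='010' vs B='011': no prefix
  F='010' vs H='10': no prefix
  F='010' vs C='11': no prefix
  B='011' vs E='00': no prefix
  B='011' vs F='010': no prefix
  B='011' vs H='10': no prefix
  B='011' vs C='11': no prefix
  H='10' vs E='00': no prefix
  H='10' vs F='010': no prefix
  H='10' vs B='011': no prefix
  H='10' vs C='11': no prefix
  C='11' vs E='00': no prefix
  C='11' vs F='010': no prefix
  C='11' vs B='011': no prefix
  C='11' vs H='10': no prefix
No violation found over all pairs.

YES -- this is a valid prefix code. No codeword is a prefix of any other codeword.


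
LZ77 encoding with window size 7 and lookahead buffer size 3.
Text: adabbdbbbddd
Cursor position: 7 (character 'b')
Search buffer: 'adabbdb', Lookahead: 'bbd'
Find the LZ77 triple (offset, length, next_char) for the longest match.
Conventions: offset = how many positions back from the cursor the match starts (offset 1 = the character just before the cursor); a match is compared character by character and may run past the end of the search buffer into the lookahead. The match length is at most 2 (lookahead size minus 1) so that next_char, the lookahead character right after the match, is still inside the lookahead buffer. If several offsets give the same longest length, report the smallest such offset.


Try each offset into the search buffer:
  offset=1 (pos 6, char 'b'): match length 2
  offset=2 (pos 5, char 'd'): match length 0
  offset=3 (pos 4, char 'b'): match length 1
  offset=4 (pos 3, char 'b'): match length 2
  offset=5 (pos 2, char 'a'): match length 0
  offset=6 (pos 1, char 'd'): match length 0
  offset=7 (pos 0, char 'a'): match length 0
Longest match has length 2, found at offsets 1, 4; take the smallest, offset 1.
next_char = character at position 7 + 2 = 9 -> 'd'

Best match: offset=1, length=2 (matching 'bb' starting at position 6)
LZ77 triple: (1, 2, 'd')


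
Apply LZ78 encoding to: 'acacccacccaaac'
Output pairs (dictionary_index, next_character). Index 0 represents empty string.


LZ78 encoding steps:
Dictionary: {0: ''}
Step 1: w='' (idx 0), next='a' -> output (0, 'a'), add 'a' as idx 1
Step 2: w='' (idx 0), next='c' -> output (0, 'c'), add 'c' as idx 2
Step 3: w='a' (idx 1), next='c' -> output (1, 'c'), add 'ac' as idx 3
Step 4: w='c' (idx 2), next='c' -> output (2, 'c'), add 'cc' as idx 4
Step 5: w='ac' (idx 3), next='c' -> output (3, 'c'), add 'acc' as idx 5
Step 6: w='c' (idx 2), next='a' -> output (2, 'a'), add 'ca' as idx 6
Step 7: w='a' (idx 1), next='a' -> output (1, 'a'), add 'aa' as idx 7
Step 8: w='c' (idx 2), end of input -> output (2, '')


Encoded: [(0, 'a'), (0, 'c'), (1, 'c'), (2, 'c'), (3, 'c'), (2, 'a'), (1, 'a'), (2, '')]


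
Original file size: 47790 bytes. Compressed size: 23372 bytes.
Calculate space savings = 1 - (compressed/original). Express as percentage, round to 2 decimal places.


ratio = compressed/original = 23372/47790 = 0.489056
savings = 1 - ratio = 1 - 0.489056 = 0.510944
as a percentage: 0.510944 * 100 = 51.09%

Space savings = 1 - 23372/47790 = 51.09%


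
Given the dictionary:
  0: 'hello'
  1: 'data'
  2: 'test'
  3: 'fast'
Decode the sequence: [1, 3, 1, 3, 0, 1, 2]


Look up each index in the dictionary:
  1 -> 'data'
  3 -> 'fast'
  1 -> 'data'
  3 -> 'fast'
  0 -> 'hello'
  1 -> 'data'
  2 -> 'test'

Decoded: "data fast data fast hello data test"


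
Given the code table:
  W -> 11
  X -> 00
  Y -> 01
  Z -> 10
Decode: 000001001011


Decoding:
00 -> X
00 -> X
01 -> Y
00 -> X
10 -> Z
11 -> W


Result: XXYXZW


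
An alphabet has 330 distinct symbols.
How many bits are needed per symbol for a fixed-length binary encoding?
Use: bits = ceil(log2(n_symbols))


log2(330) = 8.3663
Bracket: 2^8 = 256 < 330 <= 2^9 = 512
So ceil(log2(330)) = 9

bits = ceil(log2(330)) = ceil(8.3663) = 9 bits


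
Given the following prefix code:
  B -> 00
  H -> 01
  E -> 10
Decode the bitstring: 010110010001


Decoding step by step:
Bits 01 -> H
Bits 01 -> H
Bits 10 -> E
Bits 01 -> H
Bits 00 -> B
Bits 01 -> H


Decoded message: HHEHBH


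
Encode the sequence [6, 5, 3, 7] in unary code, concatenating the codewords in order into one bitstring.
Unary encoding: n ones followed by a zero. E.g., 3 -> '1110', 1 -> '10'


Encode each number as n ones followed by a terminating 0:
  6 -> 1111110 (7 bits)
  5 -> 111110 (6 bits)
  3 -> 1110 (4 bits)
  7 -> 11111110 (8 bits)
Total length = 7 + 6 + 4 + 8 = 25 bits.

Unary([6, 5, 3, 7]) = 1111110111110111011111110 (25 bits)


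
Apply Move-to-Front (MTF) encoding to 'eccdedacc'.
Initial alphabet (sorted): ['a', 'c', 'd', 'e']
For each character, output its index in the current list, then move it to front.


MTF encoding:
'e': index 3 in ['a', 'c', 'd', 'e'] -> ['e', 'a', 'c', 'd']
'c': index 2 in ['e', 'a', 'c', 'd'] -> ['c', 'e', 'a', 'd']
'c': index 0 in ['c', 'e', 'a', 'd'] -> ['c', 'e', 'a', 'd']
'd': index 3 in ['c', 'e', 'a', 'd'] -> ['d', 'c', 'e', 'a']
'e': index 2 in ['d', 'c', 'e', 'a'] -> ['e', 'd', 'c', 'a']
'd': index 1 in ['e', 'd', 'c', 'a'] -> ['d', 'e', 'c', 'a']
'a': index 3 in ['d', 'e', 'c', 'a'] -> ['a', 'd', 'e', 'c']
'c': index 3 in ['a', 'd', 'e', 'c'] -> ['c', 'a', 'd', 'e']
'c': index 0 in ['c', 'a', 'd', 'e'] -> ['c', 'a', 'd', 'e']


Output: [3, 2, 0, 3, 2, 1, 3, 3, 0]


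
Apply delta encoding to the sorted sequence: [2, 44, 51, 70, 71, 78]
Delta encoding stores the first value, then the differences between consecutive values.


First value: 2
Deltas:
  44 - 2 = 42
  51 - 44 = 7
  70 - 51 = 19
  71 - 70 = 1
  78 - 71 = 7


Delta encoded: [2, 42, 7, 19, 1, 7]


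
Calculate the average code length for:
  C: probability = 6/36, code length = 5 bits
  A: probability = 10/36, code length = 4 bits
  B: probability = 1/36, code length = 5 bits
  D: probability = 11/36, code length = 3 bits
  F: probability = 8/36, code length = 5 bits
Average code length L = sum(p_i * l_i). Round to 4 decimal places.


Weighted contributions p_i * l_i:
  C: (6/36) * 5 = 30/36
  A: (10/36) * 4 = 40/36
  B: (1/36) * 5 = 5/36
  D: (11/36) * 3 = 33/36
  F: (8/36) * 5 = 40/36
Sum = (30 + 40 + 5 + 33 + 40)/36 = 148/36

L = 148/36 = 4.1111 bits/symbol


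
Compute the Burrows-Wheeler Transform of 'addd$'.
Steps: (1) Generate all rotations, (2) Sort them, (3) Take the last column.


Rotations (sorted):
  0: $addd -> last char: d
  1: addd$ -> last char: $
  2: d$add -> last char: d
  3: dd$ad -> last char: d
  4: ddd$a -> last char: a


BWT = d$dda


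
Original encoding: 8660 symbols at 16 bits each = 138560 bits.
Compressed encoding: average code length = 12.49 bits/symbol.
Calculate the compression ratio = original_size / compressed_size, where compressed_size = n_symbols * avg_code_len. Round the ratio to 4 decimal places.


original_size = n_symbols * orig_bits = 8660 * 16 = 138560 bits
compressed_size = n_symbols * avg_code_len = 8660 * 12.49 = 108163.4 bits
ratio = original_size / compressed_size = 138560 / 108163.4 = 1.281

Compression ratio = 1.281


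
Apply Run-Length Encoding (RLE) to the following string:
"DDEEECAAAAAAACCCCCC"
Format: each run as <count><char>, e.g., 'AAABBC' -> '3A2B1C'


Scanning runs left to right:
  i=0: run of 'D' x 2 -> '2D'
  i=2: run of 'E' x 3 -> '3E'
  i=5: run of 'C' x 1 -> '1C'
  i=6: run of 'A' x 7 -> '7A'
  i=13: run of 'C' x 6 -> '6C'

RLE = 2D3E1C7A6C


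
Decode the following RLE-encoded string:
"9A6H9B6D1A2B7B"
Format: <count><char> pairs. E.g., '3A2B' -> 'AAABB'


Expanding each <count><char> pair:
  9A -> 'AAAAAAAAA'
  6H -> 'HHHHHH'
  9B -> 'BBBBBBBBB'
  6D -> 'DDDDDD'
  1A -> 'A'
  2B -> 'BB'
  7B -> 'BBBBBBB'

Decoded = AAAAAAAAAHHHHHHBBBBBBBBBDDDDDDABBBBBBBBB


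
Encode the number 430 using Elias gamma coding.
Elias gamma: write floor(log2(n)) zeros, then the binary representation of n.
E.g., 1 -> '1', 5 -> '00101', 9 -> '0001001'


num_bits = floor(log2(430)) + 1 = 9
leading_zeros = num_bits - 1 = 8
binary(430) = 110101110

Elias gamma(430) = '00000000' + '110101110' = 00000000110101110 (17 bits)


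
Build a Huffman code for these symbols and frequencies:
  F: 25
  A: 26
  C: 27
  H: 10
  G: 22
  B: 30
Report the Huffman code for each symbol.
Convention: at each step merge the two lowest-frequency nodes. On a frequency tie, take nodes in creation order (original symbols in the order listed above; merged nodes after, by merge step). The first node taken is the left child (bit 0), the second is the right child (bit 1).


Huffman tree construction:
Step 1: Merge H(10) + G(22) = 32
Step 2: Merge F(25) + A(26) = 51
Step 3: Merge C(27) + B(30) = 57
Step 4: Merge (H+G)(32) + (F+A)(51) = 83
Step 5: Merge (C+B)(57) + ((H+G)+(F+A))(83) = 140
Read each symbol's code off the tree from the root (left child = 0, right child = 1).

Codes:
  F: 110 (length 3)
  A: 111 (length 3)
  C: 00 (length 2)
  H: 100 (length 3)
  G: 101 (length 3)
  B: 01 (length 2)
Average code length: 363/140 = 2.5929 bits/symbol


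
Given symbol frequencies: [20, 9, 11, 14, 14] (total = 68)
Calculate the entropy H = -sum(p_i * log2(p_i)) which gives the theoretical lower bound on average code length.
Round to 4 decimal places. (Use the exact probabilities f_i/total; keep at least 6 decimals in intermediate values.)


Per-symbol terms -p_i * log2(p_i) with p_i = f_i/68:
  p = 20/68 = 0.294118: log2(p) = -1.765535, -p*log2(p) = 0.519275
  p = 9/68 = 0.132353: log2(p) = -2.917538, -p*log2(p) = 0.386145
  p = 11/68 = 0.161765: log2(p) = -2.628031, -p*log2(p) = 0.425123
  p = 14/68 = 0.205882: log2(p) = -2.280108, -p*log2(p) = 0.469434
  p = 14/68 = 0.205882: log2(p) = -2.280108, -p*log2(p) = 0.469434
H = 0.519275 + 0.386145 + 0.425123 + 0.469434 + 0.469434 = 2.269411

H = 2.2694 bits/symbol


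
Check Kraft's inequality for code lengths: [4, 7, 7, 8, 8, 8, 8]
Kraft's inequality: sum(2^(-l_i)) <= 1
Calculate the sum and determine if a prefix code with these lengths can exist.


Sum = 2^(-4) + 2^(-7) + 2^(-7) + 2^(-8) + 2^(-8) + 2^(-8) + 2^(-8)
    = 0.0625 + 0.0078125 + 0.0078125 + 0.00390625 + 0.00390625 + 0.00390625 + 0.00390625
    = 24/256 = 0.09375
Since 0.09375 <= 1, Kraft's inequality IS satisfied.
A prefix code with these lengths CAN exist.

Kraft sum = 0.09375. Satisfied.


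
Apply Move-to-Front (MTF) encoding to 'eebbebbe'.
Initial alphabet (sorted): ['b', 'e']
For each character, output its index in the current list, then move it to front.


MTF encoding:
'e': index 1 in ['b', 'e'] -> ['e', 'b']
'e': index 0 in ['e', 'b'] -> ['e', 'b']
'b': index 1 in ['e', 'b'] -> ['b', 'e']
'b': index 0 in ['b', 'e'] -> ['b', 'e']
'e': index 1 in ['b', 'e'] -> ['e', 'b']
'b': index 1 in ['e', 'b'] -> ['b', 'e']
'b': index 0 in ['b', 'e'] -> ['b', 'e']
'e': index 1 in ['b', 'e'] -> ['e', 'b']


Output: [1, 0, 1, 0, 1, 1, 0, 1]


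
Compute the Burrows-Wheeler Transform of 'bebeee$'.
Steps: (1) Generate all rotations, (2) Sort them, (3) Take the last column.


Rotations (sorted):
  0: $bebeee -> last char: e
  1: bebeee$ -> last char: $
  2: beee$be -> last char: e
  3: e$bebee -> last char: e
  4: ebeee$b -> last char: b
  5: ee$bebe -> last char: e
  6: eee$beb -> last char: b


BWT = e$eebeb


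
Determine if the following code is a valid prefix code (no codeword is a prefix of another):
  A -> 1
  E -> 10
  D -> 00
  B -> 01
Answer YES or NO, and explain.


Checking each pair (does one codeword prefix another?):
  A='1' vs E='10': prefix -- VIOLATION

NO -- this is NOT a valid prefix code. A (1) is a prefix of E (10).


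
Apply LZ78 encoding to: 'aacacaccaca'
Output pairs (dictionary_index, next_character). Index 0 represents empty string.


LZ78 encoding steps:
Dictionary: {0: ''}
Step 1: w='' (idx 0), next='a' -> output (0, 'a'), add 'a' as idx 1
Step 2: w='a' (idx 1), next='c' -> output (1, 'c'), add 'ac' as idx 2
Step 3: w='ac' (idx 2), next='a' -> output (2, 'a'), add 'aca' as idx 3
Step 4: w='' (idx 0), next='c' -> output (0, 'c'), add 'c' as idx 4
Step 5: w='c' (idx 4), next='a' -> output (4, 'a'), add 'ca' as idx 5
Step 6: w='ca' (idx 5), end of input -> output (5, '')


Encoded: [(0, 'a'), (1, 'c'), (2, 'a'), (0, 'c'), (4, 'a'), (5, '')]


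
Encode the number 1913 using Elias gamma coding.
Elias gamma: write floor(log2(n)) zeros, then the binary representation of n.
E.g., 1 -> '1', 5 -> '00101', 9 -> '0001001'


num_bits = floor(log2(1913)) + 1 = 11
leading_zeros = num_bits - 1 = 10
binary(1913) = 11101111001

Elias gamma(1913) = '0000000000' + '11101111001' = 000000000011101111001 (21 bits)


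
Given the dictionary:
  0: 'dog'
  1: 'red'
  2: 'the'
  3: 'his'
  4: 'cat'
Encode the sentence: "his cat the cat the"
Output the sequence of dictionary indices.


Look up each word in the dictionary:
  'his' -> 3
  'cat' -> 4
  'the' -> 2
  'cat' -> 4
  'the' -> 2

Encoded: [3, 4, 2, 4, 2]


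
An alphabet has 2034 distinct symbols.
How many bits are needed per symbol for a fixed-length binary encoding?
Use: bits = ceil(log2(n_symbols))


log2(2034) = 10.9901
Bracket: 2^10 = 1024 < 2034 <= 2^11 = 2048
So ceil(log2(2034)) = 11

bits = ceil(log2(2034)) = ceil(10.9901) = 11 bits


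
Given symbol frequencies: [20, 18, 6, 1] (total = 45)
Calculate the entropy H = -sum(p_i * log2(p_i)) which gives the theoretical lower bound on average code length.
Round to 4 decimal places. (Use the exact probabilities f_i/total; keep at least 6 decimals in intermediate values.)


Per-symbol terms -p_i * log2(p_i) with p_i = f_i/45:
  p = 20/45 = 0.444444: log2(p) = -1.169925, -p*log2(p) = 0.519967
  p = 18/45 = 0.400000: log2(p) = -1.321928, -p*log2(p) = 0.528771
  p = 6/45 = 0.133333: log2(p) = -2.906891, -p*log2(p) = 0.387585
  p = 1/45 = 0.022222: log2(p) = -5.491853, -p*log2(p) = 0.122041
H = 0.519967 + 0.528771 + 0.387585 + 0.122041 = 1.558364

H = 1.5584 bits/symbol


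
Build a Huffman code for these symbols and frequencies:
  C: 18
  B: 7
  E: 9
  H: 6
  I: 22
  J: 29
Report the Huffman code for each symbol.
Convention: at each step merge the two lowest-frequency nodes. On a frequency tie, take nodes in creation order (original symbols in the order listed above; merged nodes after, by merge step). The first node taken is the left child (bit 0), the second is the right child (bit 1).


Huffman tree construction:
Step 1: Merge H(6) + B(7) = 13
Step 2: Merge E(9) + (H+B)(13) = 22
Step 3: Merge C(18) + I(22) = 40
Step 4: Merge (E+(H+B))(22) + J(29) = 51
Step 5: Merge (C+I)(40) + ((E+(H+B))+J)(51) = 91
Read each symbol's code off the tree from the root (left child = 0, right child = 1).

Codes:
  C: 00 (length 2)
  B: 1011 (length 4)
  E: 100 (length 3)
  H: 1010 (length 4)
  I: 01 (length 2)
  J: 11 (length 2)
Average code length: 217/91 = 2.3846 bits/symbol


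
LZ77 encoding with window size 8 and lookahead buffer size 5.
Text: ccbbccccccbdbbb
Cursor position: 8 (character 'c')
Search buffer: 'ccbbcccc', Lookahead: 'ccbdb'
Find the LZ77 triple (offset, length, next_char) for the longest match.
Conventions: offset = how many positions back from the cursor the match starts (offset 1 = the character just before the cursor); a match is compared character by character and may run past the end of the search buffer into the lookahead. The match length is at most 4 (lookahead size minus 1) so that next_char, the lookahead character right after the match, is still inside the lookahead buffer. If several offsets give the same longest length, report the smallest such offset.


Try each offset into the search buffer:
  offset=1 (pos 7, char 'c'): match length 2
  offset=2 (pos 6, char 'c'): match length 2
  offset=3 (pos 5, char 'c'): match length 2
  offset=4 (pos 4, char 'c'): match length 2
  offset=5 (pos 3, char 'b'): match length 0
  offset=6 (pos 2, char 'b'): match length 0
  offset=7 (pos 1, char 'c'): match length 1
  offset=8 (pos 0, char 'c'): match length 3
Longest match has length 3 at offset 8.
next_char = character at position 8 + 3 = 11 -> 'd'

Best match: offset=8, length=3 (matching 'ccb' starting at position 0)
LZ77 triple: (8, 3, 'd')


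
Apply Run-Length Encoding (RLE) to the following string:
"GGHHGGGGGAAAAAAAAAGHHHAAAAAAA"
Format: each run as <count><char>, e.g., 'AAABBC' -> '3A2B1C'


Scanning runs left to right:
  i=0: run of 'G' x 2 -> '2G'
  i=2: run of 'H' x 2 -> '2H'
  i=4: run of 'G' x 5 -> '5G'
  i=9: run of 'A' x 9 -> '9A'
  i=18: run of 'G' x 1 -> '1G'
  i=19: run of 'H' x 3 -> '3H'
  i=22: run of 'A' x 7 -> '7A'

RLE = 2G2H5G9A1G3H7A


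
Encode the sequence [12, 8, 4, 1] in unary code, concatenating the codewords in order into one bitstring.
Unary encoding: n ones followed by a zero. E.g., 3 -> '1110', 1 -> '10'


Encode each number as n ones followed by a terminating 0:
  12 -> 1111111111110 (13 bits)
  8 -> 111111110 (9 bits)
  4 -> 11110 (5 bits)
  1 -> 10 (2 bits)
Total length = 13 + 9 + 5 + 2 = 29 bits.

Unary([12, 8, 4, 1]) = 11111111111101111111101111010 (29 bits)


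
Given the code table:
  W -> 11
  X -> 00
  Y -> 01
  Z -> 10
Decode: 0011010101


Decoding:
00 -> X
11 -> W
01 -> Y
01 -> Y
01 -> Y


Result: XWYYY


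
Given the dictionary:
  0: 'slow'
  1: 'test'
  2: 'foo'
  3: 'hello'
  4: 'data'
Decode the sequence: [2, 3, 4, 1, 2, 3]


Look up each index in the dictionary:
  2 -> 'foo'
  3 -> 'hello'
  4 -> 'data'
  1 -> 'test'
  2 -> 'foo'
  3 -> 'hello'

Decoded: "foo hello data test foo hello"


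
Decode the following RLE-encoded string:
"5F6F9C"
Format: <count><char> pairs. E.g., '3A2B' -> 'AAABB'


Expanding each <count><char> pair:
  5F -> 'FFFFF'
  6F -> 'FFFFFF'
  9C -> 'CCCCCCCCC'

Decoded = FFFFFFFFFFFCCCCCCCCC


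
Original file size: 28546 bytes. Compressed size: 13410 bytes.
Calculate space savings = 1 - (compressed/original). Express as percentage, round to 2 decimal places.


ratio = compressed/original = 13410/28546 = 0.469768
savings = 1 - ratio = 1 - 0.469768 = 0.530232
as a percentage: 0.530232 * 100 = 53.02%

Space savings = 1 - 13410/28546 = 53.02%


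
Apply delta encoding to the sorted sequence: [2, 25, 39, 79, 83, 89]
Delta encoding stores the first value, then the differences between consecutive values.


First value: 2
Deltas:
  25 - 2 = 23
  39 - 25 = 14
  79 - 39 = 40
  83 - 79 = 4
  89 - 83 = 6


Delta encoded: [2, 23, 14, 40, 4, 6]


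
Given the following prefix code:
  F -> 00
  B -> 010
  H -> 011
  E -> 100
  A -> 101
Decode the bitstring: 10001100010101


Decoding step by step:
Bits 100 -> E
Bits 011 -> H
Bits 00 -> F
Bits 010 -> B
Bits 101 -> A


Decoded message: EHFBA


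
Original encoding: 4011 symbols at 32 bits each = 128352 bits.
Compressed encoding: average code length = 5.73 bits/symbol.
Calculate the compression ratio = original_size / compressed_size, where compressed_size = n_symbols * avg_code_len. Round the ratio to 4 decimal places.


original_size = n_symbols * orig_bits = 4011 * 32 = 128352 bits
compressed_size = n_symbols * avg_code_len = 4011 * 5.73 = 22983.03 bits
ratio = original_size / compressed_size = 128352 / 22983.03 = 5.5846

Compression ratio = 5.5846


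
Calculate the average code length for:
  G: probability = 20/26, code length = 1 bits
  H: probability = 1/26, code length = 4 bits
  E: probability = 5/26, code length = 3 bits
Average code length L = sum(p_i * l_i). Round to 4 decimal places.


Weighted contributions p_i * l_i:
  G: (20/26) * 1 = 20/26
  H: (1/26) * 4 = 4/26
  E: (5/26) * 3 = 15/26
Sum = (20 + 4 + 15)/26 = 39/26

L = 39/26 = 1.5000 bits/symbol


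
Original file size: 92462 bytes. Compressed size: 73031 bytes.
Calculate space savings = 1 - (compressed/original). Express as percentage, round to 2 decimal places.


ratio = compressed/original = 73031/92462 = 0.789849
savings = 1 - ratio = 1 - 0.789849 = 0.210151
as a percentage: 0.210151 * 100 = 21.02%

Space savings = 1 - 73031/92462 = 21.02%


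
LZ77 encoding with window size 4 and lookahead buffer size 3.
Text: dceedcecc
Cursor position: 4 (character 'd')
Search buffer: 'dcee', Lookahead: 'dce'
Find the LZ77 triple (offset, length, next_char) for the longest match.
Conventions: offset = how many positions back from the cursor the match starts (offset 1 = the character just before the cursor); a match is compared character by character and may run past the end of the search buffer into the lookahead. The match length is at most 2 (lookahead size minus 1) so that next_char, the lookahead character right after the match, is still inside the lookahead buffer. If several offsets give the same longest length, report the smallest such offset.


Try each offset into the search buffer:
  offset=1 (pos 3, char 'e'): match length 0
  offset=2 (pos 2, char 'e'): match length 0
  offset=3 (pos 1, char 'c'): match length 0
  offset=4 (pos 0, char 'd'): match length 2
Longest match has length 2 at offset 4.
next_char = character at position 4 + 2 = 6 -> 'e'

Best match: offset=4, length=2 (matching 'dc' starting at position 0)
LZ77 triple: (4, 2, 'e')


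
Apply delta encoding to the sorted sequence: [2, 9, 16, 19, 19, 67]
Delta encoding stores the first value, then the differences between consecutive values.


First value: 2
Deltas:
  9 - 2 = 7
  16 - 9 = 7
  19 - 16 = 3
  19 - 19 = 0
  67 - 19 = 48


Delta encoded: [2, 7, 7, 3, 0, 48]


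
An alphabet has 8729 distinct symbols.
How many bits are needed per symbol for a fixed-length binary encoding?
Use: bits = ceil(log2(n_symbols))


log2(8729) = 13.0916
Bracket: 2^13 = 8192 < 8729 <= 2^14 = 16384
So ceil(log2(8729)) = 14

bits = ceil(log2(8729)) = ceil(13.0916) = 14 bits


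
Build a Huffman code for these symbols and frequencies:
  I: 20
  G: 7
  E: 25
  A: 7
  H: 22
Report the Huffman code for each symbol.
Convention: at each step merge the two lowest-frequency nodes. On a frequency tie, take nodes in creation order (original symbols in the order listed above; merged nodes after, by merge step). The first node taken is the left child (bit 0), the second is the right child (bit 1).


Huffman tree construction:
Step 1: Merge G(7) + A(7) = 14
Step 2: Merge (G+A)(14) + I(20) = 34
Step 3: Merge H(22) + E(25) = 47
Step 4: Merge ((G+A)+I)(34) + (H+E)(47) = 81
Read each symbol's code off the tree from the root (left child = 0, right child = 1).

Codes:
  I: 01 (length 2)
  G: 000 (length 3)
  E: 11 (length 2)
  A: 001 (length 3)
  H: 10 (length 2)
Average code length: 176/81 = 2.1728 bits/symbol


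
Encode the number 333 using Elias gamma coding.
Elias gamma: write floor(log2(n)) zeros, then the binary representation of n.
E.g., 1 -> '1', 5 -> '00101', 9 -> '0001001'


num_bits = floor(log2(333)) + 1 = 9
leading_zeros = num_bits - 1 = 8
binary(333) = 101001101

Elias gamma(333) = '00000000' + '101001101' = 00000000101001101 (17 bits)


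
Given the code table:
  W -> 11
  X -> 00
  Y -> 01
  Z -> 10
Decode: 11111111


Decoding:
11 -> W
11 -> W
11 -> W
11 -> W


Result: WWWW


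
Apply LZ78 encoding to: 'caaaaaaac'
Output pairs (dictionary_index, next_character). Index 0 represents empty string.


LZ78 encoding steps:
Dictionary: {0: ''}
Step 1: w='' (idx 0), next='c' -> output (0, 'c'), add 'c' as idx 1
Step 2: w='' (idx 0), next='a' -> output (0, 'a'), add 'a' as idx 2
Step 3: w='a' (idx 2), next='a' -> output (2, 'a'), add 'aa' as idx 3
Step 4: w='aa' (idx 3), next='a' -> output (3, 'a'), add 'aaa' as idx 4
Step 5: w='a' (idx 2), next='c' -> output (2, 'c'), add 'ac' as idx 5


Encoded: [(0, 'c'), (0, 'a'), (2, 'a'), (3, 'a'), (2, 'c')]


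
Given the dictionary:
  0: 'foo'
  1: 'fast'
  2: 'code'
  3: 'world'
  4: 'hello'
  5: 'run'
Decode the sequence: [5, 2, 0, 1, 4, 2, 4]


Look up each index in the dictionary:
  5 -> 'run'
  2 -> 'code'
  0 -> 'foo'
  1 -> 'fast'
  4 -> 'hello'
  2 -> 'code'
  4 -> 'hello'

Decoded: "run code foo fast hello code hello"


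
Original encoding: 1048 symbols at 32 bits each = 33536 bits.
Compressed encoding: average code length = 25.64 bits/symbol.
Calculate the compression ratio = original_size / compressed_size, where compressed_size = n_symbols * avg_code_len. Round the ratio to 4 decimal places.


original_size = n_symbols * orig_bits = 1048 * 32 = 33536 bits
compressed_size = n_symbols * avg_code_len = 1048 * 25.64 = 26870.72 bits
ratio = original_size / compressed_size = 33536 / 26870.72 = 1.248

Compression ratio = 1.248


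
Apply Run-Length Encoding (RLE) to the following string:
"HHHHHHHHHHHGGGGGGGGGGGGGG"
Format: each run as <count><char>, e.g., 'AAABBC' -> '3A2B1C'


Scanning runs left to right:
  i=0: run of 'H' x 11 -> '11H'
  i=11: run of 'G' x 14 -> '14G'

RLE = 11H14G


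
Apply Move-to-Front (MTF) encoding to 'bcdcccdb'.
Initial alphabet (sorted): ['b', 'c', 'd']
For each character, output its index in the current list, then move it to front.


MTF encoding:
'b': index 0 in ['b', 'c', 'd'] -> ['b', 'c', 'd']
'c': index 1 in ['b', 'c', 'd'] -> ['c', 'b', 'd']
'd': index 2 in ['c', 'b', 'd'] -> ['d', 'c', 'b']
'c': index 1 in ['d', 'c', 'b'] -> ['c', 'd', 'b']
'c': index 0 in ['c', 'd', 'b'] -> ['c', 'd', 'b']
'c': index 0 in ['c', 'd', 'b'] -> ['c', 'd', 'b']
'd': index 1 in ['c', 'd', 'b'] -> ['d', 'c', 'b']
'b': index 2 in ['d', 'c', 'b'] -> ['b', 'd', 'c']


Output: [0, 1, 2, 1, 0, 0, 1, 2]


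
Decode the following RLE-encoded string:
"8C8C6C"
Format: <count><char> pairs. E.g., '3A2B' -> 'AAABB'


Expanding each <count><char> pair:
  8C -> 'CCCCCCCC'
  8C -> 'CCCCCCCC'
  6C -> 'CCCCCC'

Decoded = CCCCCCCCCCCCCCCCCCCCCC


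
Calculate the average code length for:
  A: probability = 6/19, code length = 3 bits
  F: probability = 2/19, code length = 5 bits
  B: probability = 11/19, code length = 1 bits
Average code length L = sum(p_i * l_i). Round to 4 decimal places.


Weighted contributions p_i * l_i:
  A: (6/19) * 3 = 18/19
  F: (2/19) * 5 = 10/19
  B: (11/19) * 1 = 11/19
Sum = (18 + 10 + 11)/19 = 39/19

L = 39/19 = 2.0526 bits/symbol


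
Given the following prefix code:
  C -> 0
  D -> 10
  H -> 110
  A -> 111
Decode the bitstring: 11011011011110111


Decoding step by step:
Bits 110 -> H
Bits 110 -> H
Bits 110 -> H
Bits 111 -> A
Bits 10 -> D
Bits 111 -> A


Decoded message: HHHADA


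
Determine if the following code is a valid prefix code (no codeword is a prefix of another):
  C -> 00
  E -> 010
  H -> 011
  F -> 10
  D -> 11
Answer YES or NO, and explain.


Checking each pair (does one codeword prefix another?):
  C='00' vs E='010': no prefix
  C='00' vs H='011': no prefix
  C='00' vs F='10': no prefix
  C='00' vs D='11': no prefix
  E='010' vs C='00': no prefix
  E='010' vs H='011': no prefix
  E='010' vs F='10': no prefix
  E='010' vs D='11': no prefix
  H='011' vs C='00': no prefix
  H='011' vs E='010': no prefix
  H='011' vs F='10': no prefix
  H='011' vs D='11': no prefix
  F='10' vs C='00': no prefix
  F='10' vs E='010': no prefix
  F='10' vs H='011': no prefix
  F='10' vs D='11': no prefix
  D='11' vs C='00': no prefix
  D='11' vs E='010': no prefix
  D='11' vs H='011': no prefix
  D='11' vs F='10': no prefix
No violation found over all pairs.

YES -- this is a valid prefix code. No codeword is a prefix of any other codeword.


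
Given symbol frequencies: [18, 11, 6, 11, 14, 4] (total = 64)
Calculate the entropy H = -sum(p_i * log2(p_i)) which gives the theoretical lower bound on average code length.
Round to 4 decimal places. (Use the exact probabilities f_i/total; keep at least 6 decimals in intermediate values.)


Per-symbol terms -p_i * log2(p_i) with p_i = f_i/64:
  p = 18/64 = 0.281250: log2(p) = -1.830075, -p*log2(p) = 0.514709
  p = 11/64 = 0.171875: log2(p) = -2.540568, -p*log2(p) = 0.436660
  p = 6/64 = 0.093750: log2(p) = -3.415037, -p*log2(p) = 0.320160
  p = 11/64 = 0.171875: log2(p) = -2.540568, -p*log2(p) = 0.436660
  p = 14/64 = 0.218750: log2(p) = -2.192645, -p*log2(p) = 0.479641
  p = 4/64 = 0.062500: log2(p) = -4.000000, -p*log2(p) = 0.250000
H = 0.514709 + 0.436660 + 0.320160 + 0.436660 + 0.479641 + 0.250000 = 2.437830

H = 2.4378 bits/symbol


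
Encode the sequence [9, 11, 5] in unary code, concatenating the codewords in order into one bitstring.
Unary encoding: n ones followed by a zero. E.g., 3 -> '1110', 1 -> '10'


Encode each number as n ones followed by a terminating 0:
  9 -> 1111111110 (10 bits)
  11 -> 111111111110 (12 bits)
  5 -> 111110 (6 bits)
Total length = 10 + 12 + 6 = 28 bits.

Unary([9, 11, 5]) = 1111111110111111111110111110 (28 bits)


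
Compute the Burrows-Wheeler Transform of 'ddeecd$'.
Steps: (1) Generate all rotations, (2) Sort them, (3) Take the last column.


Rotations (sorted):
  0: $ddeecd -> last char: d
  1: cd$ddee -> last char: e
  2: d$ddeec -> last char: c
  3: ddeecd$ -> last char: $
  4: deecd$d -> last char: d
  5: ecd$dde -> last char: e
  6: eecd$dd -> last char: d


BWT = dec$ded


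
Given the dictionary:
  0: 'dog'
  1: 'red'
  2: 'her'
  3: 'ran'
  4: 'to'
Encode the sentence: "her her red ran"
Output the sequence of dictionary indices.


Look up each word in the dictionary:
  'her' -> 2
  'her' -> 2
  'red' -> 1
  'ran' -> 3

Encoded: [2, 2, 1, 3]


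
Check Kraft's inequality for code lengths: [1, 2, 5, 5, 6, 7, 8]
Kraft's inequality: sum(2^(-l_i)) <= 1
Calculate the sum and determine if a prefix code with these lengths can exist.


Sum = 2^(-1) + 2^(-2) + 2^(-5) + 2^(-5) + 2^(-6) + 2^(-7) + 2^(-8)
    = 0.5 + 0.25 + 0.03125 + 0.03125 + 0.015625 + 0.0078125 + 0.00390625
    = 215/256 = 0.83984375
Since 0.83984375 <= 1, Kraft's inequality IS satisfied.
A prefix code with these lengths CAN exist.

Kraft sum = 0.83984375. Satisfied.


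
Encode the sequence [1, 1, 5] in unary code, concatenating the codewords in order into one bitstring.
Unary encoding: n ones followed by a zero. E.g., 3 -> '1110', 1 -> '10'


Encode each number as n ones followed by a terminating 0:
  1 -> 10 (2 bits)
  1 -> 10 (2 bits)
  5 -> 111110 (6 bits)
Total length = 2 + 2 + 6 = 10 bits.

Unary([1, 1, 5]) = 1010111110 (10 bits)


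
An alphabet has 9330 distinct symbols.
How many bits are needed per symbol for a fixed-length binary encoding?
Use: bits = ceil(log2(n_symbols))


log2(9330) = 13.1877
Bracket: 2^13 = 8192 < 9330 <= 2^14 = 16384
So ceil(log2(9330)) = 14

bits = ceil(log2(9330)) = ceil(13.1877) = 14 bits
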